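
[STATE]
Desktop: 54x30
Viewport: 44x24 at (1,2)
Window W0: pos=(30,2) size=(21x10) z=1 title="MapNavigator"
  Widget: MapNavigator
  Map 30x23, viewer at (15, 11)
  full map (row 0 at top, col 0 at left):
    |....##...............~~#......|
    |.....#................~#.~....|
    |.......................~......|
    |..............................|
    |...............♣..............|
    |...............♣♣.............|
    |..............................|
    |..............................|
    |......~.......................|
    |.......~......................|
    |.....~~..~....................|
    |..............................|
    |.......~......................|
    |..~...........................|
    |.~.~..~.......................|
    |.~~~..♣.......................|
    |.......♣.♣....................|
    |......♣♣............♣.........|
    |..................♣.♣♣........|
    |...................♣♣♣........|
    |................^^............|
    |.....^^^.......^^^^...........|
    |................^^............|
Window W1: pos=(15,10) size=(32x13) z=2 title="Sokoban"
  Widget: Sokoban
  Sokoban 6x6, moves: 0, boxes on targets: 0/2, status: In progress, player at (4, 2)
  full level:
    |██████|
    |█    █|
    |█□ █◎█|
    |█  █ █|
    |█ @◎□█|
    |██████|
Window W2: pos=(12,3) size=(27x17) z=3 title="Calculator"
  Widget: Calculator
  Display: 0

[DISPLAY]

                             ┏━━━━━━━━━━━━━━
           ┏━━━━━━━━━━━━━━━━━━━━━━━━━┓gator 
           ┃ Calculator              ┃──────
           ┠─────────────────────────┨......
           ┃                        0┃......
           ┃┌───┬───┬───┬───┐        ┃......
           ┃│ 7 │ 8 │ 9 │ ÷ │        ┃.@....
           ┃├───┼───┼───┼───┤        ┃......
           ┃│ 4 │ 5 │ 6 │ × │        ┃━━━━━━
           ┃├───┼───┼───┼───┤        ┃      
           ┃│ 1 │ 2 │ 3 │ - │        ┃──────
           ┃├───┼───┼───┼───┤        ┃      
           ┃│ 0 │ . │ = │ + │        ┃      
           ┃├───┼───┼───┼───┤        ┃      
           ┃│ C │ MC│ MR│ M+│        ┃      
           ┃└───┴───┴───┴───┘        ┃      
           ┃                         ┃      
           ┗━━━━━━━━━━━━━━━━━━━━━━━━━┛      
              ┃                             
              ┃                             
              ┗━━━━━━━━━━━━━━━━━━━━━━━━━━━━━
                                            
                                            
                                            


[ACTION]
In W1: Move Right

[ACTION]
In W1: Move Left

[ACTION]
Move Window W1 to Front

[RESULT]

                             ┏━━━━━━━━━━━━━━
           ┏━━━━━━━━━━━━━━━━━━━━━━━━━┓gator 
           ┃ Calculator              ┃──────
           ┠─────────────────────────┨......
           ┃                        0┃......
           ┃┌───┬───┬───┬───┐        ┃......
           ┃│ 7 │ 8 │ 9 │ ÷ │        ┃.@....
           ┃├───┼───┼───┼───┤        ┃......
           ┃│ ┏━━━━━━━━━━━━━━━━━━━━━━━━━━━━━
           ┃├─┃ Sokoban                     
           ┃│ ┠─────────────────────────────
           ┃├─┃██████                       
           ┃│ ┃█    █                       
           ┃├─┃█□ █◎█                       
           ┃│ ┃█  █ █                       
           ┃└─┃█ @◎□█                       
           ┃  ┃██████                       
           ┗━━┃Moves: 2  0/2                
              ┃                             
              ┃                             
              ┗━━━━━━━━━━━━━━━━━━━━━━━━━━━━━
                                            
                                            
                                            


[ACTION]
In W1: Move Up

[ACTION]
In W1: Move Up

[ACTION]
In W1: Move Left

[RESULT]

                             ┏━━━━━━━━━━━━━━
           ┏━━━━━━━━━━━━━━━━━━━━━━━━━┓gator 
           ┃ Calculator              ┃──────
           ┠─────────────────────────┨......
           ┃                        0┃......
           ┃┌───┬───┬───┬───┐        ┃......
           ┃│ 7 │ 8 │ 9 │ ÷ │        ┃.@....
           ┃├───┼───┼───┼───┤        ┃......
           ┃│ ┏━━━━━━━━━━━━━━━━━━━━━━━━━━━━━
           ┃├─┃ Sokoban                     
           ┃│ ┠─────────────────────────────
           ┃├─┃██████                       
           ┃│ ┃█    █                       
           ┃├─┃█□@█◎█                       
           ┃│ ┃█  █ █                       
           ┃└─┃█  ◎□█                       
           ┃  ┃██████                       
           ┗━━┃Moves: 4  0/2                
              ┃                             
              ┃                             
              ┗━━━━━━━━━━━━━━━━━━━━━━━━━━━━━
                                            
                                            
                                            


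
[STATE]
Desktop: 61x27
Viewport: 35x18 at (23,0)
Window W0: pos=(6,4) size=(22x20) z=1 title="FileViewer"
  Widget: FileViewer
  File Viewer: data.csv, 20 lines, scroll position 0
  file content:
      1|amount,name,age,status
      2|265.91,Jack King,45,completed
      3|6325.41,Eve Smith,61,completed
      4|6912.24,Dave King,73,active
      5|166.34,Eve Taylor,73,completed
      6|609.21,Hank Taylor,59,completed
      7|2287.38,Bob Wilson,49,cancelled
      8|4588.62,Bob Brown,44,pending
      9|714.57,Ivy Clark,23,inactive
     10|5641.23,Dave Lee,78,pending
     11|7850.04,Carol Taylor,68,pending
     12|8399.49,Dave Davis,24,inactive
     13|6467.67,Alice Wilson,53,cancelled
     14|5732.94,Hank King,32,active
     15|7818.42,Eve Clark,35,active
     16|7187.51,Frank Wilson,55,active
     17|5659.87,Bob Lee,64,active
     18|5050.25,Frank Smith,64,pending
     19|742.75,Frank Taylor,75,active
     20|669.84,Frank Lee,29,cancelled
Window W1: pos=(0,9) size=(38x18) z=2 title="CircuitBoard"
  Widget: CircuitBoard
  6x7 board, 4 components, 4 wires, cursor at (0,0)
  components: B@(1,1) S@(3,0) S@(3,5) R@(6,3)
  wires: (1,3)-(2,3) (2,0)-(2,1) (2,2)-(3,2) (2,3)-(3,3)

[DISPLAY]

                                   
                                   
                                   
                                   
━━━━┓                              
    ┃                              
────┨                              
sta▲┃                              
,45█┃                              
━━━━━━━━━━━━━━┓                    
              ┃                    
──────────────┨                    
              ┃                    
              ┃                    
              ┃                    
              ┃                    
              ┃                    
              ┃                    


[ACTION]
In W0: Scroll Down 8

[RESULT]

                                   
                                   
                                   
                                   
━━━━┓                              
    ┃                              
────┨                              
r,7▲┃                              
or,░┃                              
━━━━━━━━━━━━━━┓                    
              ┃                    
──────────────┨                    
              ┃                    
              ┃                    
              ┃                    
              ┃                    
              ┃                    
              ┃                    


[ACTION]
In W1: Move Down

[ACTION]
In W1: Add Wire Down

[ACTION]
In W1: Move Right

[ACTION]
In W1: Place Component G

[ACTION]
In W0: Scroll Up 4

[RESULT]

                                   
                                   
                                   
                                   
━━━━┓                              
    ┃                              
────┨                              
sta▲┃                              
,45█┃                              
━━━━━━━━━━━━━━┓                    
              ┃                    
──────────────┨                    
              ┃                    
              ┃                    
              ┃                    
              ┃                    
              ┃                    
              ┃                    


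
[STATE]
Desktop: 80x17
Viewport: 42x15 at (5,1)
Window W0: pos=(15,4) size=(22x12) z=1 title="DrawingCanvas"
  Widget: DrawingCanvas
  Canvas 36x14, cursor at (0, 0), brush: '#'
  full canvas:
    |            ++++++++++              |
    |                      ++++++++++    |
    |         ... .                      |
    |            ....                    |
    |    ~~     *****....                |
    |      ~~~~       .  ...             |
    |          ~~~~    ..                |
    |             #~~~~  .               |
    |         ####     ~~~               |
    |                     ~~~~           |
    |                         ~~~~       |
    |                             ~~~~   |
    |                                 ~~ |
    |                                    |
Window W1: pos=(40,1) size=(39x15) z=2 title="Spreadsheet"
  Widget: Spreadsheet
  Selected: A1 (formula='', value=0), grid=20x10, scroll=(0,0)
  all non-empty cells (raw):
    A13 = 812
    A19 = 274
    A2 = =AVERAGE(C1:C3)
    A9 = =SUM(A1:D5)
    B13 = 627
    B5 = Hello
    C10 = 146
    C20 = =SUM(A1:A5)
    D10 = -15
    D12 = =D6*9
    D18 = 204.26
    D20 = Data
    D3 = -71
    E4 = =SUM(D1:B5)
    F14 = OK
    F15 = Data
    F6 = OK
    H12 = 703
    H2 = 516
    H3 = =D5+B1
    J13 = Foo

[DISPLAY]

                                   ┏━━━━━━
                                   ┃ Sprea
                                   ┠──────
          ┏━━━━━━━━━━━━━━━━━━━━┓   ┃A1:   
          ┃ DrawingCanvas      ┃   ┃      
          ┠────────────────────┨   ┃------
          ┃+           ++++++++┃   ┃  1   
          ┃                    ┃   ┃  2   
          ┃         ... .      ┃   ┃  3   
          ┃            ....    ┃   ┃  4   
          ┃    ~~     *****....┃   ┃  5   
          ┃      ~~~~       .  ┃   ┃  6   
          ┃          ~~~~    ..┃   ┃  7   
          ┃             #~~~~  ┃   ┃  8   
          ┗━━━━━━━━━━━━━━━━━━━━┛   ┗━━━━━━


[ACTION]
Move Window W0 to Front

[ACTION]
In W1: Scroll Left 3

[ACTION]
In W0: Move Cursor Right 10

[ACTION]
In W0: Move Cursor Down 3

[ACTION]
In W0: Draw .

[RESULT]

                                   ┏━━━━━━
                                   ┃ Sprea
                                   ┠──────
          ┏━━━━━━━━━━━━━━━━━━━━┓   ┃A1:   
          ┃ DrawingCanvas      ┃   ┃      
          ┠────────────────────┨   ┃------
          ┃            ++++++++┃   ┃  1   
          ┃                    ┃   ┃  2   
          ┃         ... .      ┃   ┃  3   
          ┃          . ....    ┃   ┃  4   
          ┃    ~~     *****....┃   ┃  5   
          ┃      ~~~~       .  ┃   ┃  6   
          ┃          ~~~~    ..┃   ┃  7   
          ┃             #~~~~  ┃   ┃  8   
          ┗━━━━━━━━━━━━━━━━━━━━┛   ┗━━━━━━


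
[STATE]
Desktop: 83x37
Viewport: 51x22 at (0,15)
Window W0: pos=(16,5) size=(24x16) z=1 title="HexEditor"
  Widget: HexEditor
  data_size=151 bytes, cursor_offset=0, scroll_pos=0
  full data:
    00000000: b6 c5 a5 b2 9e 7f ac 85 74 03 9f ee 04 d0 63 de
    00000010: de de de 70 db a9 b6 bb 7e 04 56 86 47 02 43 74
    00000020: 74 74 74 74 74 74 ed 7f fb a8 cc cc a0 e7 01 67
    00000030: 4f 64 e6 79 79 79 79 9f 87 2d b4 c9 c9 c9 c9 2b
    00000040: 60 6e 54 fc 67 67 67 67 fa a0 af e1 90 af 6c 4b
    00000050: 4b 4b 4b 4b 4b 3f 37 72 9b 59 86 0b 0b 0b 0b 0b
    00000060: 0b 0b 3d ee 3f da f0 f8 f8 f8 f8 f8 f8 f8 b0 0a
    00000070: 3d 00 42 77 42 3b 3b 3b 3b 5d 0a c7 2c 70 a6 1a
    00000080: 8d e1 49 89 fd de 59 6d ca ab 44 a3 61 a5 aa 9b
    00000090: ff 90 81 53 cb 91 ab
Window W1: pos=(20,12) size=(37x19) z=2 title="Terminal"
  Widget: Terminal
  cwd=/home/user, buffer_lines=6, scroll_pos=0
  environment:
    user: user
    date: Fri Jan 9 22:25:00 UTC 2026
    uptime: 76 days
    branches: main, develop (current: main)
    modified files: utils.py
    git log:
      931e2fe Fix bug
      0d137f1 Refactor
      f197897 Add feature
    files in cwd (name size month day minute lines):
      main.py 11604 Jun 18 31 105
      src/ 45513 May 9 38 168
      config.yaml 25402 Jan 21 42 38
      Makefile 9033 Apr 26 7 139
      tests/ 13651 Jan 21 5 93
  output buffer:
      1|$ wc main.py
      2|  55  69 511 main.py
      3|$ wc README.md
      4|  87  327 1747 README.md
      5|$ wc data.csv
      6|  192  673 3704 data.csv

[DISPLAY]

                ┃000┃$ wc main.py                  
                ┃000┃  55  69 511 main.py          
                ┃000┃$ wc README.md                
                ┃   ┃  87  327 1747 README.md      
                ┃   ┃$ wc data.csv                 
                ┗━━━┃  192  673 3704 data.csv      
                    ┃$ █                           
                    ┃                              
                    ┃                              
                    ┃                              
                    ┃                              
                    ┃                              
                    ┃                              
                    ┃                              
                    ┃                              
                    ┗━━━━━━━━━━━━━━━━━━━━━━━━━━━━━━
                                                   
                                                   
                                                   
                                                   
                                                   
                                                   


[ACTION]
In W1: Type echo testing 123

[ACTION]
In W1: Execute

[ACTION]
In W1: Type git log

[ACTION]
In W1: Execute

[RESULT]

                ┃000┃$ wc main.py                  
                ┃000┃  55  69 511 main.py          
                ┃000┃$ wc README.md                
                ┃   ┃  87  327 1747 README.md      
                ┃   ┃$ wc data.csv                 
                ┗━━━┃  192  673 3704 data.csv      
                    ┃$ echo testing 123            
                    ┃testing 123                   
                    ┃$ git log                     
                    ┃931e2fe Fix bug               
                    ┃0d137f1 Refactor              
                    ┃f197897 Add feature           
                    ┃$ █                           
                    ┃                              
                    ┃                              
                    ┗━━━━━━━━━━━━━━━━━━━━━━━━━━━━━━
                                                   
                                                   
                                                   
                                                   
                                                   
                                                   


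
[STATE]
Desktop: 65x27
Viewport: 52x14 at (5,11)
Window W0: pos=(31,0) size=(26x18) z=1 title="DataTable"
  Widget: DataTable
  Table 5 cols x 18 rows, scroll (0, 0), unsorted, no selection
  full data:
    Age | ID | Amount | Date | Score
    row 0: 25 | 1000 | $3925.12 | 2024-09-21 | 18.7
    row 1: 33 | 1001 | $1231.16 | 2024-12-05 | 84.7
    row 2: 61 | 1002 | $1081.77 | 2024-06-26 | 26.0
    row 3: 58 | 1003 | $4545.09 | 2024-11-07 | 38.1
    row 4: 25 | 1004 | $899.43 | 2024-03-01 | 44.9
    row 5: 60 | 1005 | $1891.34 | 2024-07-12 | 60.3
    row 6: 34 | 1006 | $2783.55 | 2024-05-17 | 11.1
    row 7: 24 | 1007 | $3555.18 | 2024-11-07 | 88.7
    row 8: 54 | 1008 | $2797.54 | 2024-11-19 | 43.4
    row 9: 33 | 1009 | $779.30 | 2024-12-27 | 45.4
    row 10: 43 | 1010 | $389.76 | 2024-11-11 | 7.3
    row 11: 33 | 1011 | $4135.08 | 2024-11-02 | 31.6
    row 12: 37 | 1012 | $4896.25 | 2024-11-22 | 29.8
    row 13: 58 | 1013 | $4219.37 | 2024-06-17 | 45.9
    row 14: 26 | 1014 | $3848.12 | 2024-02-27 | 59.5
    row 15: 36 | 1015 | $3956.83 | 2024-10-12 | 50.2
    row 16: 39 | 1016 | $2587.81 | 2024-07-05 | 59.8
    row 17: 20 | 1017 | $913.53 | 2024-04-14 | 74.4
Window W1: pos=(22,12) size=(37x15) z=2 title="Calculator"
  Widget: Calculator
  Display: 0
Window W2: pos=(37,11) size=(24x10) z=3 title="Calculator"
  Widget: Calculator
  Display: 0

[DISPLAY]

                          ┃34 │1┏━━━━━━━━━━━━━━━━━━━
                 ┏━━━━━━━━━━━━━━┃ Calculator        
                 ┃ Calculator   ┠───────────────────
                 ┠──────────────┃                   
                 ┃              ┃┌───┬───┬───┬───┐  
                 ┃┌───┬───┬───┬─┃│ 7 │ 8 │ 9 │ ÷ │  
                 ┃│ 7 │ 8 │ 9 │ ┃├───┼───┼───┼───┤  
                 ┃├───┼───┼───┼─┃│ 4 │ 5 │ 6 │ × │  
                 ┃│ 4 │ 5 │ 6 │ ┃└───┴───┴───┴───┘  
                 ┃├───┼───┼───┼─┗━━━━━━━━━━━━━━━━━━━
                 ┃│ 1 │ 2 │ 3 │ - │                 
                 ┃├───┼───┼───┼───┤                 
                 ┃│ 0 │ . │ = │ + │                 
                 ┃├───┼───┼───┼───┤                 


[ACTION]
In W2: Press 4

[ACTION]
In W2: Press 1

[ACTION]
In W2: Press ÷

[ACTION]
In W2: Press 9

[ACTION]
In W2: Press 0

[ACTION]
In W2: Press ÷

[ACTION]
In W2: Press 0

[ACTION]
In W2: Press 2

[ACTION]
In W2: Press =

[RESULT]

                          ┃34 │1┏━━━━━━━━━━━━━━━━━━━
                 ┏━━━━━━━━━━━━━━┃ Calculator        
                 ┃ Calculator   ┠───────────────────
                 ┠──────────────┃          0.2277777
                 ┃              ┃┌───┬───┬───┬───┐  
                 ┃┌───┬───┬───┬─┃│ 7 │ 8 │ 9 │ ÷ │  
                 ┃│ 7 │ 8 │ 9 │ ┃├───┼───┼───┼───┤  
                 ┃├───┼───┼───┼─┃│ 4 │ 5 │ 6 │ × │  
                 ┃│ 4 │ 5 │ 6 │ ┃└───┴───┴───┴───┘  
                 ┃├───┼───┼───┼─┗━━━━━━━━━━━━━━━━━━━
                 ┃│ 1 │ 2 │ 3 │ - │                 
                 ┃├───┼───┼───┼───┤                 
                 ┃│ 0 │ . │ = │ + │                 
                 ┃├───┼───┼───┼───┤                 


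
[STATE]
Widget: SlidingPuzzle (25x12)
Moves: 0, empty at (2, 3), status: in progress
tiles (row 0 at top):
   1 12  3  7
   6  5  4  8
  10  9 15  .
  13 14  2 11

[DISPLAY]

┌────┬────┬────┬────┐    
│  1 │ 12 │  3 │  7 │    
├────┼────┼────┼────┤    
│  6 │  5 │  4 │  8 │    
├────┼────┼────┼────┤    
│ 10 │  9 │ 15 │    │    
├────┼────┼────┼────┤    
│ 13 │ 14 │  2 │ 11 │    
└────┴────┴────┴────┘    
Moves: 0                 
                         
                         


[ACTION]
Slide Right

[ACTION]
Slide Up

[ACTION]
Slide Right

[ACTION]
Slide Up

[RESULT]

┌────┬────┬────┬────┐    
│  1 │ 12 │  3 │  7 │    
├────┼────┼────┼────┤    
│  6 │  5 │  4 │  8 │    
├────┼────┼────┼────┤    
│ 10 │  9 │  2 │ 15 │    
├────┼────┼────┼────┤    
│ 13 │    │ 14 │ 11 │    
└────┴────┴────┴────┘    
Moves: 3                 
                         
                         


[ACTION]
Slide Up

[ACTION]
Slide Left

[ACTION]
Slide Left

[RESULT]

┌────┬────┬────┬────┐    
│  1 │ 12 │  3 │  7 │    
├────┼────┼────┼────┤    
│  6 │  5 │  4 │  8 │    
├────┼────┼────┼────┤    
│ 10 │  9 │  2 │ 15 │    
├────┼────┼────┼────┤    
│ 13 │ 14 │ 11 │    │    
└────┴────┴────┴────┘    
Moves: 5                 
                         
                         


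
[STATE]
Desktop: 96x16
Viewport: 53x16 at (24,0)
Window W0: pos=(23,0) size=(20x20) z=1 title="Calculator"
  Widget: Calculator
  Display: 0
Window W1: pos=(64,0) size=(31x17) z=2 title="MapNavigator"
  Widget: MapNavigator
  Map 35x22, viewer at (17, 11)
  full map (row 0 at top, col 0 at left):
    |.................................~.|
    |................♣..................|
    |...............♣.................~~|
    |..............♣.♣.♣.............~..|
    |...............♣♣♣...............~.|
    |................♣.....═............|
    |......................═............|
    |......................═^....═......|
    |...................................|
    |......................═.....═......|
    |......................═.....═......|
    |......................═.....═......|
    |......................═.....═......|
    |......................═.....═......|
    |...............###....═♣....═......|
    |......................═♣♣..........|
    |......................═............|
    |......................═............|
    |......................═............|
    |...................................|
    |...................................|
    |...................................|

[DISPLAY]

━━━━━━━━━━━━━━━━━━┓                     ┏━━━━━━━━━━━━
 Calculator       ┃                     ┃ MapNavigato
──────────────────┨                     ┠────────────
                 0┃                     ┃............
┌───┬───┬───┬───┐ ┃                     ┃............
│ 7 │ 8 │ 9 │ ÷ │ ┃                     ┃............
├───┼───┼───┼───┤ ┃                     ┃............
│ 4 │ 5 │ 6 │ × │ ┃                     ┃............
├───┼───┼───┼───┤ ┃                     ┃............
│ 1 │ 2 │ 3 │ - │ ┃                     ┃............
├───┼───┼───┼───┤ ┃                     ┃............
│ 0 │ . │ = │ + │ ┃                     ┃............
├───┼───┼───┼───┤ ┃                     ┃............
│ C │ MC│ MR│ M+│ ┃                     ┃............
└───┴───┴───┴───┘ ┃                     ┃............
                  ┃                     ┃............


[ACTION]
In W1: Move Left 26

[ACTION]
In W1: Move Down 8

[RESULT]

━━━━━━━━━━━━━━━━━━┓                     ┏━━━━━━━━━━━━
 Calculator       ┃                     ┃ MapNavigato
──────────────────┨                     ┠────────────
                 0┃                     ┃            
┌───┬───┬───┬───┐ ┃                     ┃            
│ 7 │ 8 │ 9 │ ÷ │ ┃                     ┃            
├───┼───┼───┼───┤ ┃                     ┃            
│ 4 │ 5 │ 6 │ × │ ┃                     ┃            
├───┼───┼───┼───┤ ┃                     ┃            
│ 1 │ 2 │ 3 │ - │ ┃                     ┃            
├───┼───┼───┼───┤ ┃                     ┃            
│ 0 │ . │ = │ + │ ┃                     ┃            
├───┼───┼───┼───┤ ┃                     ┃            
│ C │ MC│ MR│ M+│ ┃                     ┃            
└───┴───┴───┴───┘ ┃                     ┃            
                  ┃                     ┃            


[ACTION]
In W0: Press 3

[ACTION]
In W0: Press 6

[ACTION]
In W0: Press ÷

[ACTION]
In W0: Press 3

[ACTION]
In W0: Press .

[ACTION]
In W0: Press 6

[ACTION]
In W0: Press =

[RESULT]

━━━━━━━━━━━━━━━━━━┓                     ┏━━━━━━━━━━━━
 Calculator       ┃                     ┃ MapNavigato
──────────────────┨                     ┠────────────
                10┃                     ┃            
┌───┬───┬───┬───┐ ┃                     ┃            
│ 7 │ 8 │ 9 │ ÷ │ ┃                     ┃            
├───┼───┼───┼───┤ ┃                     ┃            
│ 4 │ 5 │ 6 │ × │ ┃                     ┃            
├───┼───┼───┼───┤ ┃                     ┃            
│ 1 │ 2 │ 3 │ - │ ┃                     ┃            
├───┼───┼───┼───┤ ┃                     ┃            
│ 0 │ . │ = │ + │ ┃                     ┃            
├───┼───┼───┼───┤ ┃                     ┃            
│ C │ MC│ MR│ M+│ ┃                     ┃            
└───┴───┴───┴───┘ ┃                     ┃            
                  ┃                     ┃            


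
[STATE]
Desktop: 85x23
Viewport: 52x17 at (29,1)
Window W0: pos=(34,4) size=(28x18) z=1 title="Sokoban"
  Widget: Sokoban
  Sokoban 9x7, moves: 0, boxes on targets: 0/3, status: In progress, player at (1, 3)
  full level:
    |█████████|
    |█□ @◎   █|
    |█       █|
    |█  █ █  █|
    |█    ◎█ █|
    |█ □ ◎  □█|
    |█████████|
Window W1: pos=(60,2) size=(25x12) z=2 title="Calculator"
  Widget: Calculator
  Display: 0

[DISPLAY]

                                                    
                               ┏━━━━━━━━━━━━━━━━━━━━
                               ┃ Calculator         
     ┏━━━━━━━━━━━━━━━━━━━━━━━━━┠────────────────────
     ┃ Sokoban                 ┃                    
     ┠─────────────────────────┃┌───┬───┬───┬───┐   
     ┃█████████                ┃│ 7 │ 8 │ 9 │ ÷ │   
     ┃█□ @◎   █                ┃├───┼───┼───┼───┤   
     ┃█       █                ┃│ 4 │ 5 │ 6 │ × │   
     ┃█  █ █  █                ┃├───┼───┼───┼───┤   
     ┃█    ◎█ █                ┃│ 1 │ 2 │ 3 │ - │   
     ┃█ □ ◎  □█                ┃└───┴───┴───┴───┘   
     ┃█████████                ┗━━━━━━━━━━━━━━━━━━━━
     ┃Moves: 0  0/3             ┃                   
     ┃                          ┃                   
     ┃                          ┃                   
     ┃                          ┃                   


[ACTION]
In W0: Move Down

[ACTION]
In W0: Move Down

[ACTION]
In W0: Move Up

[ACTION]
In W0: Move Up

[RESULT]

                                                    
                               ┏━━━━━━━━━━━━━━━━━━━━
                               ┃ Calculator         
     ┏━━━━━━━━━━━━━━━━━━━━━━━━━┠────────────────────
     ┃ Sokoban                 ┃                    
     ┠─────────────────────────┃┌───┬───┬───┬───┐   
     ┃█████████                ┃│ 7 │ 8 │ 9 │ ÷ │   
     ┃█□ @◎   █                ┃├───┼───┼───┼───┤   
     ┃█       █                ┃│ 4 │ 5 │ 6 │ × │   
     ┃█  █ █  █                ┃├───┼───┼───┼───┤   
     ┃█    ◎█ █                ┃│ 1 │ 2 │ 3 │ - │   
     ┃█ □ ◎  □█                ┃└───┴───┴───┴───┘   
     ┃█████████                ┗━━━━━━━━━━━━━━━━━━━━
     ┃Moves: 2  0/3             ┃                   
     ┃                          ┃                   
     ┃                          ┃                   
     ┃                          ┃                   


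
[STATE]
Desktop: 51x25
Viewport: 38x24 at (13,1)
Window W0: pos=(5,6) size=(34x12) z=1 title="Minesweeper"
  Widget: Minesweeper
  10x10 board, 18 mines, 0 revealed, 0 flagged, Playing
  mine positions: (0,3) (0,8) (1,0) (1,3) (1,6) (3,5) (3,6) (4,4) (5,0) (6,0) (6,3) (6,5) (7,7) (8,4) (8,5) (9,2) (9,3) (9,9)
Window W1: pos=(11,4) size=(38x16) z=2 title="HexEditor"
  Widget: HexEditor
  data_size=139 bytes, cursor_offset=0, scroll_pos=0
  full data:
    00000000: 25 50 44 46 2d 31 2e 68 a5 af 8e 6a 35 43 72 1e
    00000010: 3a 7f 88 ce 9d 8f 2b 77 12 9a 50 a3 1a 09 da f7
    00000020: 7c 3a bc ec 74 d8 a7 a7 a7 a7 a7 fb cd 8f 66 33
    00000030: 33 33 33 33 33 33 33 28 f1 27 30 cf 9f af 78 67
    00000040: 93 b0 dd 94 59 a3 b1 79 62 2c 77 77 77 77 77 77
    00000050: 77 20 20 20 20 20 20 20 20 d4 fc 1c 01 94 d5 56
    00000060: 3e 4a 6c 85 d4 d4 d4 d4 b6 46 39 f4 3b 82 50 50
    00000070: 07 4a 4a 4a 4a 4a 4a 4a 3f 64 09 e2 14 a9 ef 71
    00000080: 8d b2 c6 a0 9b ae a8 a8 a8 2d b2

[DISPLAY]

                                      
                                      
                                      
━━━━━━━━━━━━━━━━━━━━━━━━━━━━━━━━━━━┓  
HexEditor                          ┃  
───────────────────────────────────┨  
0000000  25 50 44 46 2d 31 2e 68  a┃  
0000010  3a 7f 88 ce 9d 8f 2b 77  1┃  
0000020  7c 3a bc ec 74 d8 a7 a7  a┃  
0000030  33 33 33 33 33 33 33 28  f┃  
0000040  93 b0 dd 94 59 a3 b1 79  6┃  
0000050  77 20 20 20 20 20 20 20  2┃  
0000060  3e 4a 6c 85 d4 d4 d4 d4  b┃  
0000070  07 4a 4a 4a 4a 4a 4a 4a  3┃  
0000080  8d b2 c6 a0 9b ae a8 a8  a┃  
                                   ┃  
                                   ┃  
                                   ┃  
━━━━━━━━━━━━━━━━━━━━━━━━━━━━━━━━━━━┛  
                                      
                                      
                                      
                                      
                                      


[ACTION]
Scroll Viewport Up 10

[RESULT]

                                      
                                      
                                      
                                      
━━━━━━━━━━━━━━━━━━━━━━━━━━━━━━━━━━━┓  
HexEditor                          ┃  
───────────────────────────────────┨  
0000000  25 50 44 46 2d 31 2e 68  a┃  
0000010  3a 7f 88 ce 9d 8f 2b 77  1┃  
0000020  7c 3a bc ec 74 d8 a7 a7  a┃  
0000030  33 33 33 33 33 33 33 28  f┃  
0000040  93 b0 dd 94 59 a3 b1 79  6┃  
0000050  77 20 20 20 20 20 20 20  2┃  
0000060  3e 4a 6c 85 d4 d4 d4 d4  b┃  
0000070  07 4a 4a 4a 4a 4a 4a 4a  3┃  
0000080  8d b2 c6 a0 9b ae a8 a8  a┃  
                                   ┃  
                                   ┃  
                                   ┃  
━━━━━━━━━━━━━━━━━━━━━━━━━━━━━━━━━━━┛  
                                      
                                      
                                      
                                      


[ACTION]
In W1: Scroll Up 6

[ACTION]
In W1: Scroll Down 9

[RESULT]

                                      
                                      
                                      
                                      
━━━━━━━━━━━━━━━━━━━━━━━━━━━━━━━━━━━┓  
HexEditor                          ┃  
───────────────────────────────────┨  
0000080  8d b2 c6 a0 9b ae a8 a8  a┃  
                                   ┃  
                                   ┃  
                                   ┃  
                                   ┃  
                                   ┃  
                                   ┃  
                                   ┃  
                                   ┃  
                                   ┃  
                                   ┃  
                                   ┃  
━━━━━━━━━━━━━━━━━━━━━━━━━━━━━━━━━━━┛  
                                      
                                      
                                      
                                      


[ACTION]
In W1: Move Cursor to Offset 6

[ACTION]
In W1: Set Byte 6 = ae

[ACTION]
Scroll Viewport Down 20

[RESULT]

                                      
                                      
                                      
━━━━━━━━━━━━━━━━━━━━━━━━━━━━━━━━━━━┓  
HexEditor                          ┃  
───────────────────────────────────┨  
0000080  8d b2 c6 a0 9b ae a8 a8  a┃  
                                   ┃  
                                   ┃  
                                   ┃  
                                   ┃  
                                   ┃  
                                   ┃  
                                   ┃  
                                   ┃  
                                   ┃  
                                   ┃  
                                   ┃  
━━━━━━━━━━━━━━━━━━━━━━━━━━━━━━━━━━━┛  
                                      
                                      
                                      
                                      
                                      


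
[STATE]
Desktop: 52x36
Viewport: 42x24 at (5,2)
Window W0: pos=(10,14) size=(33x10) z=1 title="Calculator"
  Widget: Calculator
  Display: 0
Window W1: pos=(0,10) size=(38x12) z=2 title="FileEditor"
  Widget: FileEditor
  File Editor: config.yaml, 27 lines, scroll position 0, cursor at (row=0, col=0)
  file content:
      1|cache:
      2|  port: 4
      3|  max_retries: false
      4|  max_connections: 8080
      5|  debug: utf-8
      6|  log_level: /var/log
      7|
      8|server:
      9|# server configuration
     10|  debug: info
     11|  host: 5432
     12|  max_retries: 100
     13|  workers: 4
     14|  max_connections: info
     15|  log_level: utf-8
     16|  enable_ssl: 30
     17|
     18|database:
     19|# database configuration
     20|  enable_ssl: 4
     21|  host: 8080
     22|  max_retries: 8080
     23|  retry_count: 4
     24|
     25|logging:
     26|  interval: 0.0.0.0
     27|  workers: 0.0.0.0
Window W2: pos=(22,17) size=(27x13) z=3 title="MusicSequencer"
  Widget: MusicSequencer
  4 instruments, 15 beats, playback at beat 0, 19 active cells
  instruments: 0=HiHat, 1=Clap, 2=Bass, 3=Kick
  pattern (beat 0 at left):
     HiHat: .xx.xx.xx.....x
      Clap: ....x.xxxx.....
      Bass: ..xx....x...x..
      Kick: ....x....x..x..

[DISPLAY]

                                          
                                          
                                          
                                          
                                          
                                          
                                          
                                          
━━━━━━━━━━━━━━━━━━━━━━━━━━━━━━━━┓         
eEditor                         ┃         
────────────────────────────────┨         
e:                             ▲┃         
rt: 4                          █┃━━━━┓    
x_retries: false               ░┃    ┃    
x_connections: 8080            ░┃────┨    
bug: utf-8       ┏━━━━━━━━━━━━━━━━━━━━━━━━
g_level: /var/log┃ MusicSequencer         
                 ┠────────────────────────
er:              ┃      ▼12345678901234   
━━━━━━━━━━━━━━━━━┃ HiHat·██·██·██·····█   
     ┃└───┴───┴──┃  Clap····█·████·····   
     ┗━━━━━━━━━━━┃  Bass··██····█···█··   
                 ┃  Kick····█····█··█··   
                 ┃                        


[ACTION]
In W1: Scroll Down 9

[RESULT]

                                          
                                          
                                          
                                          
                                          
                                          
                                          
                                          
━━━━━━━━━━━━━━━━━━━━━━━━━━━━━━━━┓         
eEditor                         ┃         
────────────────────────────────┨         
bug: info                      ▲┃         
st: 5432                       ░┃━━━━┓    
x_retries: 100                 ░┃    ┃    
rkers: 4                       █┃────┨    
x_connections: in┏━━━━━━━━━━━━━━━━━━━━━━━━
g_level: utf-8   ┃ MusicSequencer         
able_ssl: 30     ┠────────────────────────
                 ┃      ▼12345678901234   
━━━━━━━━━━━━━━━━━┃ HiHat·██·██·██·····█   
     ┃└───┴───┴──┃  Clap····█·████·····   
     ┗━━━━━━━━━━━┃  Bass··██····█···█··   
                 ┃  Kick····█····█··█··   
                 ┃                        


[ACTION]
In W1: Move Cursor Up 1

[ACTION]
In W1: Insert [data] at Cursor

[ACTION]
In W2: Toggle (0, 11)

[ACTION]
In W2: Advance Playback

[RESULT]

                                          
                                          
                                          
                                          
                                          
                                          
                                          
                                          
━━━━━━━━━━━━━━━━━━━━━━━━━━━━━━━━┓         
eEditor                         ┃         
────────────────────────────────┨         
bug: info                      ▲┃         
st: 5432                       ░┃━━━━┓    
x_retries: 100                 ░┃    ┃    
rkers: 4                       █┃────┨    
x_connections: in┏━━━━━━━━━━━━━━━━━━━━━━━━
g_level: utf-8   ┃ MusicSequencer         
able_ssl: 30     ┠────────────────────────
                 ┃      0▼2345678901234   
━━━━━━━━━━━━━━━━━┃ HiHat·██·██·██··█··█   
     ┃└───┴───┴──┃  Clap····█·████·····   
     ┗━━━━━━━━━━━┃  Bass··██····█···█··   
                 ┃  Kick····█····█··█··   
                 ┃                        
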